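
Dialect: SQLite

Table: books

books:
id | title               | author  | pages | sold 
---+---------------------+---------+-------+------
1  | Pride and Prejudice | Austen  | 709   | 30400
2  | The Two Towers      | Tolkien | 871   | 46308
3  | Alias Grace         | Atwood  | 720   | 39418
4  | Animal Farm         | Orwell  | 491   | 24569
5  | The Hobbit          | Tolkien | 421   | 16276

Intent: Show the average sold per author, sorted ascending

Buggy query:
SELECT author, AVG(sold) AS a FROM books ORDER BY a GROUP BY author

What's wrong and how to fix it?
Bug: ORDER BY appears before GROUP BY; SQL clause order requires GROUP BY first

Fix: Reorder: SELECT … FROM … GROUP BY … ORDER BY …

Corrected query:
SELECT author, AVG(sold) AS a FROM books GROUP BY author ORDER BY a

Result:
author  | a    
--------+------
Orwell  | 24569
Austen  | 30400
Tolkien | 31292
Atwood  | 39418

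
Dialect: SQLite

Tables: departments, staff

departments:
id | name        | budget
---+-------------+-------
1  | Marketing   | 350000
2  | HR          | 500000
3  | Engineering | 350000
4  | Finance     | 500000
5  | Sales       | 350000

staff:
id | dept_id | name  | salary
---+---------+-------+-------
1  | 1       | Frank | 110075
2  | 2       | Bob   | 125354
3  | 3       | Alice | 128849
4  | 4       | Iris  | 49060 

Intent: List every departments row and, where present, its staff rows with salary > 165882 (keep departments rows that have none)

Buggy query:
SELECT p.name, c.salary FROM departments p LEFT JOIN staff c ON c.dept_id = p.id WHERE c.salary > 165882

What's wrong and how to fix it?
Bug: Filtering c.salary in WHERE discards the NULL rows produced by LEFT JOIN, turning it into an inner join

Fix: Put 'c.salary > 165882' in the JOIN's ON clause instead of WHERE

Corrected query:
SELECT p.name, c.salary FROM departments p LEFT JOIN staff c ON c.dept_id = p.id AND c.salary > 165882

Result:
name        | salary
------------+-------
Marketing   | NULL  
HR          | NULL  
Engineering | NULL  
Finance     | NULL  
Sales       | NULL  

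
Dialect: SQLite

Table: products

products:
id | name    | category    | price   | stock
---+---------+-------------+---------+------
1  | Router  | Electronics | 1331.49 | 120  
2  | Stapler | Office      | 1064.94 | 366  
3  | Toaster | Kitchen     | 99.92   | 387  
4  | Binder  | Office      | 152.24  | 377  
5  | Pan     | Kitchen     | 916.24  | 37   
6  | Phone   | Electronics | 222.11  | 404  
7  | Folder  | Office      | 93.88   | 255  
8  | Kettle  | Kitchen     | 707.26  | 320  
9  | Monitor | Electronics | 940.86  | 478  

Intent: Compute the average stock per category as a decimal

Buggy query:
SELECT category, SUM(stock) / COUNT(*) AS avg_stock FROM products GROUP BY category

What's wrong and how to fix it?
Bug: SUM(stock) and COUNT(*) are both integers; the division truncates the fractional part

Fix: Cast one side to REAL so the division keeps the fractional part

Corrected query:
SELECT category, SUM(stock) * 1.0 / COUNT(*) AS avg_stock FROM products GROUP BY category

Result:
category    | avg_stock 
------------+-----------
Electronics | 334       
Kitchen     | 248       
Office      | 332.666667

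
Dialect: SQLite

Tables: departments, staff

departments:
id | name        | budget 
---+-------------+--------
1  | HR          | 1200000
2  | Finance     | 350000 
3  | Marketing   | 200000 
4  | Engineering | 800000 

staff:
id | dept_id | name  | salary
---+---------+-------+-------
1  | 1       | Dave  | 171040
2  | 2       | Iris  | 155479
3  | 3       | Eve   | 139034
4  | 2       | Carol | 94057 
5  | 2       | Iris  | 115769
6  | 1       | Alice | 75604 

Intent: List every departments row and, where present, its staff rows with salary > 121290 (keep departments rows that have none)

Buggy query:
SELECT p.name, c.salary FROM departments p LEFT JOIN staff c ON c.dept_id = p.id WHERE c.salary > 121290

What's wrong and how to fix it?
Bug: Filtering c.salary in WHERE discards the NULL rows produced by LEFT JOIN, turning it into an inner join

Fix: Put 'c.salary > 121290' in the JOIN's ON clause instead of WHERE

Corrected query:
SELECT p.name, c.salary FROM departments p LEFT JOIN staff c ON c.dept_id = p.id AND c.salary > 121290

Result:
name        | salary
------------+-------
HR          | 171040
Finance     | 155479
Marketing   | 139034
Engineering | NULL  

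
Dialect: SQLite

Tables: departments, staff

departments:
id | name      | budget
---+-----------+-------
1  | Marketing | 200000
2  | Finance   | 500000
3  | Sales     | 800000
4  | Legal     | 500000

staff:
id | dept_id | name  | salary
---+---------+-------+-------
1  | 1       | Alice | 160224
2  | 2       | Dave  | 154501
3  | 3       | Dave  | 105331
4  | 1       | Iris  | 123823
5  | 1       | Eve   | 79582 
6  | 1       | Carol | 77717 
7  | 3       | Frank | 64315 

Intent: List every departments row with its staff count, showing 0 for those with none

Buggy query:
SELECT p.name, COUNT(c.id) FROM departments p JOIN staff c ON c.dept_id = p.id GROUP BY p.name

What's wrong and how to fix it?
Bug: An inner join excludes parents with zero children

Fix: Use LEFT JOIN so parents without children still appear (COUNT(c.id) gives 0)

Corrected query:
SELECT p.name, COUNT(c.id) FROM departments p LEFT JOIN staff c ON c.dept_id = p.id GROUP BY p.name

Result:
name      | COUNT(c.id)
----------+------------
Finance   | 1          
Legal     | 0          
Marketing | 4          
Sales     | 2          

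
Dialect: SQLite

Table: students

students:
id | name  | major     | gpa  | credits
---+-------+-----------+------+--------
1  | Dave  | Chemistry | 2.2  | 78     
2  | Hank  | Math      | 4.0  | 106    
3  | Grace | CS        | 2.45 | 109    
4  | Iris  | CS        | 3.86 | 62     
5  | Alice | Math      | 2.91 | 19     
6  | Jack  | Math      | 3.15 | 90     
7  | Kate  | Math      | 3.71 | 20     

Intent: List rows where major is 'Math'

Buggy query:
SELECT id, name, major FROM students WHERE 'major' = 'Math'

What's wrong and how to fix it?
Bug: Single quotes denote string literals in SQL; the column name is being compared as a constant string

Fix: Reference the column as major without single quotes

Corrected query:
SELECT id, name, major FROM students WHERE major = 'Math'

Result:
id | name  | major
---+-------+------
2  | Hank  | Math 
5  | Alice | Math 
6  | Jack  | Math 
7  | Kate  | Math 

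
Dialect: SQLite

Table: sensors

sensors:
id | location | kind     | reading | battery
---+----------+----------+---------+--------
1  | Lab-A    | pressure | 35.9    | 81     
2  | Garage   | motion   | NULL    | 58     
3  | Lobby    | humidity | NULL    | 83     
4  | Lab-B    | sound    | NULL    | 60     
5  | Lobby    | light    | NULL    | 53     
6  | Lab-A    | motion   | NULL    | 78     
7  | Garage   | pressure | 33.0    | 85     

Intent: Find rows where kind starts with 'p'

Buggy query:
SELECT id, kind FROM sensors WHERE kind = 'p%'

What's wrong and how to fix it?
Bug: Wildcards only work with LIKE; '=' treats '%' as a literal character

Fix: Use LIKE for wildcard pattern matching

Corrected query:
SELECT id, kind FROM sensors WHERE kind LIKE 'p%'

Result:
id | kind    
---+---------
1  | pressure
7  | pressure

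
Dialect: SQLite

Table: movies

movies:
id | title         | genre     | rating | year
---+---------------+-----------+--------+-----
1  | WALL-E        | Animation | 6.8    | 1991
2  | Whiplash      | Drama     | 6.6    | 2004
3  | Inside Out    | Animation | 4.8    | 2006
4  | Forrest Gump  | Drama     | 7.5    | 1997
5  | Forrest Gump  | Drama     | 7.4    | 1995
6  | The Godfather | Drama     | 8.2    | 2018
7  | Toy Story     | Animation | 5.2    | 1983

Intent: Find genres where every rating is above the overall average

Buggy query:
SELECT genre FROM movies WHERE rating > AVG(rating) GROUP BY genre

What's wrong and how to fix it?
Bug: AVG() is an aggregate; it can't sit directly in WHERE

Fix: Compute the overall average in a scalar subquery and compare each group's MIN against it in HAVING

Corrected query:
SELECT genre FROM movies GROUP BY genre HAVING MIN(rating) > (SELECT AVG(rating) FROM movies)

Result:
(no rows)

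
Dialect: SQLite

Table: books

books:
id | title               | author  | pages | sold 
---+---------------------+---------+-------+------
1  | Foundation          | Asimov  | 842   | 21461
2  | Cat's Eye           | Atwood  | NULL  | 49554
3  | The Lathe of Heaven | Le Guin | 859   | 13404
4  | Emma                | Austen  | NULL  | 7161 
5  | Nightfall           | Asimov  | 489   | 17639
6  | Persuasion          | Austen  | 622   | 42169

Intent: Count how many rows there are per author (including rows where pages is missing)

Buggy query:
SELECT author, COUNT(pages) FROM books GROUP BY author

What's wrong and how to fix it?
Bug: COUNT(column) counts non-NULL values only; rows with NULL pages aren't counted

Fix: Use COUNT(*) to count all rows regardless of NULL

Corrected query:
SELECT author, COUNT(*) FROM books GROUP BY author

Result:
author  | COUNT(*)
--------+---------
Asimov  | 2       
Atwood  | 1       
Austen  | 2       
Le Guin | 1       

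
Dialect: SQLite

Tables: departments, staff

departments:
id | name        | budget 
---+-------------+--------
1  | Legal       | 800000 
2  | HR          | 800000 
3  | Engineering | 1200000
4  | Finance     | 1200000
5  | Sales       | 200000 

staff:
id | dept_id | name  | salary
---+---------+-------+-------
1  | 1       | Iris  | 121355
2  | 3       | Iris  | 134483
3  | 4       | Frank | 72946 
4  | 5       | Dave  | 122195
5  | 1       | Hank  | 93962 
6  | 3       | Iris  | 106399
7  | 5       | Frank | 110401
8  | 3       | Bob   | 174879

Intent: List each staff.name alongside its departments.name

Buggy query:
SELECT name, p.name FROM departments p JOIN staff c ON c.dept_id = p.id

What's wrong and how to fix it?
Bug: Both tables have a 'name' column; the unqualified reference is ambiguous

Fix: Prefix ambiguous columns with the table alias

Corrected query:
SELECT c.name, p.name FROM departments p JOIN staff c ON c.dept_id = p.id

Result:
name  | name       
------+------------
Iris  | Legal      
Iris  | Engineering
Frank | Finance    
Dave  | Sales      
Hank  | Legal      
Iris  | Engineering
Frank | Sales      
Bob   | Engineering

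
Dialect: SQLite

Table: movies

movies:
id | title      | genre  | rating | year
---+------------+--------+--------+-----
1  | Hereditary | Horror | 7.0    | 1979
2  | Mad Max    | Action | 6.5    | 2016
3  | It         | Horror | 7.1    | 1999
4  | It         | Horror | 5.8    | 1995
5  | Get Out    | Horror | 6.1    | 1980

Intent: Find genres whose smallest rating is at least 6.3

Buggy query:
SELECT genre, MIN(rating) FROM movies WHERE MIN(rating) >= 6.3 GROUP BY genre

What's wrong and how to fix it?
Bug: Aggregates like MIN are computed per group after WHERE runs

Fix: Replace WHERE with HAVING after the GROUP BY

Corrected query:
SELECT genre, MIN(rating) FROM movies GROUP BY genre HAVING MIN(rating) >= 6.3

Result:
genre  | MIN(rating)
-------+------------
Action | 6.5        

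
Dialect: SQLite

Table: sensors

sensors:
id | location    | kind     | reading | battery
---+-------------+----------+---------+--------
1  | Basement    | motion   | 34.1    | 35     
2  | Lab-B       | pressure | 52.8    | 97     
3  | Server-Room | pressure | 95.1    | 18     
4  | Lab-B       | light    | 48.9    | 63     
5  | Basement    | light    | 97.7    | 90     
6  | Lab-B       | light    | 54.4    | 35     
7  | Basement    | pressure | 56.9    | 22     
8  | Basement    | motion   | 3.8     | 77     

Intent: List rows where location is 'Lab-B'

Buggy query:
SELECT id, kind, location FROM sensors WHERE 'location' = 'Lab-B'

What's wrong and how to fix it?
Bug: Single quotes denote string literals in SQL; the column name is being compared as a constant string

Fix: Remove the quotes around the column name (or use double quotes for an identifier)

Corrected query:
SELECT id, kind, location FROM sensors WHERE location = 'Lab-B'

Result:
id | kind     | location
---+----------+---------
2  | pressure | Lab-B   
4  | light    | Lab-B   
6  | light    | Lab-B   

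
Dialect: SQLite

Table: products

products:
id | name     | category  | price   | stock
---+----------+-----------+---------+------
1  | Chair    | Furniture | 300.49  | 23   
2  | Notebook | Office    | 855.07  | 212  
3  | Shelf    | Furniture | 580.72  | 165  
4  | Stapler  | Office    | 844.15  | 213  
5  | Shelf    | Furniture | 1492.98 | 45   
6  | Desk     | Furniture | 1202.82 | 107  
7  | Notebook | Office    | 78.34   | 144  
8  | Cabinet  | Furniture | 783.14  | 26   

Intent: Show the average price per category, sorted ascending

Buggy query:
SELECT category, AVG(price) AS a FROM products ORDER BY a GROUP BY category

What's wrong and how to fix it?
Bug: ORDER BY appears before GROUP BY; SQL clause order requires GROUP BY first

Fix: Move ORDER BY to the end, after GROUP BY

Corrected query:
SELECT category, AVG(price) AS a FROM products GROUP BY category ORDER BY a

Result:
category  | a     
----------+-------
Office    | 592.52
Furniture | 872.03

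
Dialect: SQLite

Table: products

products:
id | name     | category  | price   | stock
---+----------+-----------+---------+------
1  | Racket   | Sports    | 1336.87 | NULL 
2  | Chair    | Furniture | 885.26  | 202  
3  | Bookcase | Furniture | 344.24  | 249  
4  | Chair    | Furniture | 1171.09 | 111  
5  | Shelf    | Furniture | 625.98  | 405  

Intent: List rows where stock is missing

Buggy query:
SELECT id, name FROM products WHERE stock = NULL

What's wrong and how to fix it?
Bug: Comparing to NULL with '=' never matches; NULL = NULL is unknown, not true

Fix: Replace '= NULL' with 'IS NULL'

Corrected query:
SELECT id, name FROM products WHERE stock IS NULL

Result:
id | name  
---+-------
1  | Racket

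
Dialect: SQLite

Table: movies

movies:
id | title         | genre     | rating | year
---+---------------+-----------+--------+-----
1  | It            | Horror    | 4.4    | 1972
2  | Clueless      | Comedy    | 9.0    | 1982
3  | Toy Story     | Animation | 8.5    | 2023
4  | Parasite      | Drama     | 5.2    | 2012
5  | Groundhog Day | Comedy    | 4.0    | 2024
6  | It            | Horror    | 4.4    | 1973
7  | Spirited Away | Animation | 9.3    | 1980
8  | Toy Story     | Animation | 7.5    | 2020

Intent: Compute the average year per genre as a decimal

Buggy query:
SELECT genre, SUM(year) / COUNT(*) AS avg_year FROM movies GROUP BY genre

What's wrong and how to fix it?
Bug: SUM(year) and COUNT(*) are both integers; the division truncates the fractional part

Fix: Cast one side to REAL so the division keeps the fractional part

Corrected query:
SELECT genre, SUM(year) * 1.0 / COUNT(*) AS avg_year FROM movies GROUP BY genre

Result:
genre     | avg_year   
----------+------------
Animation | 2007.666667
Comedy    | 2003       
Drama     | 2012       
Horror    | 1972.5     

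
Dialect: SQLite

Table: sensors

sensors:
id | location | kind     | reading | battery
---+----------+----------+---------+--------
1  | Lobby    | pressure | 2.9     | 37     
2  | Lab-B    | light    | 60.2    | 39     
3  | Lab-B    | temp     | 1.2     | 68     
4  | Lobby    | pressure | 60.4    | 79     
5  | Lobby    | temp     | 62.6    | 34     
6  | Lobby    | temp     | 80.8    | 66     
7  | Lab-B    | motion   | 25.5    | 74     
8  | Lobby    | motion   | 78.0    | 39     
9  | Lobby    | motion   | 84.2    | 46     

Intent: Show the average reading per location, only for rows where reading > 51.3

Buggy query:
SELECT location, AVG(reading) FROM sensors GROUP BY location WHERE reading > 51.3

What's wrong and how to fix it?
Bug: Row-level WHERE must come before GROUP BY in the clause order

Fix: Move the WHERE clause before GROUP BY

Corrected query:
SELECT location, AVG(reading) FROM sensors WHERE reading > 51.3 GROUP BY location

Result:
location | AVG(reading)
---------+-------------
Lab-B    | 60.2        
Lobby    | 73.2        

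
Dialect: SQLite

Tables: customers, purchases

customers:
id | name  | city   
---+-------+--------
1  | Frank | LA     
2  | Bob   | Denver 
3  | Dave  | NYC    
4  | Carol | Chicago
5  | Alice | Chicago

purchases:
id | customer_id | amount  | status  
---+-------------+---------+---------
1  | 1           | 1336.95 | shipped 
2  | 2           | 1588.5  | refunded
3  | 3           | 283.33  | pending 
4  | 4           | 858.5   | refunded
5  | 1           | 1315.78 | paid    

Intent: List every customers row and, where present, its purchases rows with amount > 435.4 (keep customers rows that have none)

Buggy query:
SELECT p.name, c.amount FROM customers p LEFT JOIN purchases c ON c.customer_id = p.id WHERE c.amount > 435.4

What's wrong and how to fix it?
Bug: A WHERE condition on the right-hand table after LEFT JOIN drops unmatched parents

Fix: Move the right-table condition into the ON clause so unmatched parents are kept

Corrected query:
SELECT p.name, c.amount FROM customers p LEFT JOIN purchases c ON c.customer_id = p.id AND c.amount > 435.4

Result:
name  | amount 
------+--------
Frank | 1315.78
Frank | 1336.95
Bob   | 1588.5 
Dave  | NULL   
Carol | 858.5  
Alice | NULL   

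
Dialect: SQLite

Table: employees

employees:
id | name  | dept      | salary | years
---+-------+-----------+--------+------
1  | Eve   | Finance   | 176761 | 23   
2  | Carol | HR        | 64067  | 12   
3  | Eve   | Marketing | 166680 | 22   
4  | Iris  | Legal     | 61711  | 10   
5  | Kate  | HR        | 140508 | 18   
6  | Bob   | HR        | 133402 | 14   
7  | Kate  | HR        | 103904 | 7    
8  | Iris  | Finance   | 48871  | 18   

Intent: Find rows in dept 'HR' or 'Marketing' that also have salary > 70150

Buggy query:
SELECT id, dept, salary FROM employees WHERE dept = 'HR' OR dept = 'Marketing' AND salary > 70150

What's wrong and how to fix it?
Bug: AND binds tighter than OR, so this parses as dept = 'HR' OR (dept = 'Marketing' AND salary > 70150)

Fix: Add parentheses around the OR so the AND applies to both alternatives

Corrected query:
SELECT id, dept, salary FROM employees WHERE (dept = 'HR' OR dept = 'Marketing') AND salary > 70150

Result:
id | dept      | salary
---+-----------+-------
3  | Marketing | 166680
5  | HR        | 140508
6  | HR        | 133402
7  | HR        | 103904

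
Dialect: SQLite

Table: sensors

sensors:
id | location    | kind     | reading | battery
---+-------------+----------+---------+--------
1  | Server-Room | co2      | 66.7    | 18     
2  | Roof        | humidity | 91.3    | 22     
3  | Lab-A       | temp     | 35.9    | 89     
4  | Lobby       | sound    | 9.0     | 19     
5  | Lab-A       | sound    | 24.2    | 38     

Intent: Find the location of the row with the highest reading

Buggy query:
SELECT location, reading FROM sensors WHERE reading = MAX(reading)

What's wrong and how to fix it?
Bug: MAX(reading) is an aggregate and cannot be used directly in WHERE

Fix: Use a subquery: WHERE reading = (SELECT MAX(reading) FROM sensors)

Corrected query:
SELECT location, reading FROM sensors WHERE reading = (SELECT MAX(reading) FROM sensors)

Result:
location | reading
---------+--------
Roof     | 91.3   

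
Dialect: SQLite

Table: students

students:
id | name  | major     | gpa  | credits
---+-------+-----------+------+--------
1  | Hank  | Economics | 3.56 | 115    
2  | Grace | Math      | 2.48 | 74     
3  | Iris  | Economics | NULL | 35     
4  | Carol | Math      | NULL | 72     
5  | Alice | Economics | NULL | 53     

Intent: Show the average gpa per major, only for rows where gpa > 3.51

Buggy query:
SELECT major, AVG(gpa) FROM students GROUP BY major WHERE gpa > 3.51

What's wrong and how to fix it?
Bug: Row-level WHERE must come before GROUP BY in the clause order

Fix: Move the WHERE clause before GROUP BY

Corrected query:
SELECT major, AVG(gpa) FROM students WHERE gpa > 3.51 GROUP BY major

Result:
major     | AVG(gpa)
----------+---------
Economics | 3.56    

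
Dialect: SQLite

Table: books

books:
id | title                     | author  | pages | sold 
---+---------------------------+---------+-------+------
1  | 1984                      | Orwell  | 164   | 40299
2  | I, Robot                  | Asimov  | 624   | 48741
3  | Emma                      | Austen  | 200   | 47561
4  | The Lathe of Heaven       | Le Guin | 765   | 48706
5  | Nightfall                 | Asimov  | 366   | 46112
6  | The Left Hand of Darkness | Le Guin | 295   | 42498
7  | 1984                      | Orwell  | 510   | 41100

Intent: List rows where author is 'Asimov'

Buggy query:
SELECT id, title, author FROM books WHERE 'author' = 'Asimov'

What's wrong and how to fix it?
Bug: Single quotes denote string literals in SQL; the column name is being compared as a constant string

Fix: Reference the column as author without single quotes

Corrected query:
SELECT id, title, author FROM books WHERE author = 'Asimov'

Result:
id | title     | author
---+-----------+-------
2  | I, Robot  | Asimov
5  | Nightfall | Asimov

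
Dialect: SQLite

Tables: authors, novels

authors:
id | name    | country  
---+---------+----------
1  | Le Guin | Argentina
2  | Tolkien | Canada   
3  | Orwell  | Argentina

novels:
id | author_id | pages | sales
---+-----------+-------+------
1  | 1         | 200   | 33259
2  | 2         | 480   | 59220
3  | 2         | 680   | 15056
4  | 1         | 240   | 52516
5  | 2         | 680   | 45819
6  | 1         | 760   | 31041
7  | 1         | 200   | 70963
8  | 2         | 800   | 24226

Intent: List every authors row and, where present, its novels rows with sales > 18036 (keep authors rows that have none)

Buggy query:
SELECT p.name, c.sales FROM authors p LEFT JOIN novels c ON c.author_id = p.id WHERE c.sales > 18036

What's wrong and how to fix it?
Bug: Filtering c.sales in WHERE discards the NULL rows produced by LEFT JOIN, turning it into an inner join

Fix: Put 'c.sales > 18036' in the JOIN's ON clause instead of WHERE

Corrected query:
SELECT p.name, c.sales FROM authors p LEFT JOIN novels c ON c.author_id = p.id AND c.sales > 18036

Result:
name    | sales
--------+------
Le Guin | 31041
Le Guin | 33259
Le Guin | 52516
Le Guin | 70963
Tolkien | 24226
Tolkien | 45819
Tolkien | 59220
Orwell  | NULL 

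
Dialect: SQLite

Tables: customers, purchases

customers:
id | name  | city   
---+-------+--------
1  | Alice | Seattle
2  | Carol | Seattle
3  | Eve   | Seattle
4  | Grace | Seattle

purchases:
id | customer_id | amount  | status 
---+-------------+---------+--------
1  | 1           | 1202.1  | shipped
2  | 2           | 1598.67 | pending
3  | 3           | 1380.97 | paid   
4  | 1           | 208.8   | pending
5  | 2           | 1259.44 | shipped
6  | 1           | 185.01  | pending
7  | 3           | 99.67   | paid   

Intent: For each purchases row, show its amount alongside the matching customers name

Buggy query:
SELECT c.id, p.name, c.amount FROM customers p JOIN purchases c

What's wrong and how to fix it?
Bug: Missing join condition: each purchases row is matched to all customers rows instead of just its own

Fix: Add ON c.customer_id = p.id to the JOIN

Corrected query:
SELECT c.id, p.name, c.amount FROM customers p JOIN purchases c ON c.customer_id = p.id

Result:
id | name  | amount 
---+-------+--------
1  | Alice | 1202.1 
2  | Carol | 1598.67
3  | Eve   | 1380.97
4  | Alice | 208.8  
5  | Carol | 1259.44
6  | Alice | 185.01 
7  | Eve   | 99.67  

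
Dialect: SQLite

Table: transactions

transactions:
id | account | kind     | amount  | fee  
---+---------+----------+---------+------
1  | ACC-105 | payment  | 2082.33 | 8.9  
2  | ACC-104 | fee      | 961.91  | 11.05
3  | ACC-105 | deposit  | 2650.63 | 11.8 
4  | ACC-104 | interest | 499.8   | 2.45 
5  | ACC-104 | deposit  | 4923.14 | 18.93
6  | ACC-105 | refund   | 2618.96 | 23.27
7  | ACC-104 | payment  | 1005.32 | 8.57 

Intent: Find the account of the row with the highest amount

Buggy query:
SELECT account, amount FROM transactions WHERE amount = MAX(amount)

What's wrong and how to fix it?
Bug: MAX(amount) is an aggregate and cannot be used directly in WHERE

Fix: Use a subquery: WHERE amount = (SELECT MAX(amount) FROM transactions)

Corrected query:
SELECT account, amount FROM transactions WHERE amount = (SELECT MAX(amount) FROM transactions)

Result:
account | amount 
--------+--------
ACC-104 | 4923.14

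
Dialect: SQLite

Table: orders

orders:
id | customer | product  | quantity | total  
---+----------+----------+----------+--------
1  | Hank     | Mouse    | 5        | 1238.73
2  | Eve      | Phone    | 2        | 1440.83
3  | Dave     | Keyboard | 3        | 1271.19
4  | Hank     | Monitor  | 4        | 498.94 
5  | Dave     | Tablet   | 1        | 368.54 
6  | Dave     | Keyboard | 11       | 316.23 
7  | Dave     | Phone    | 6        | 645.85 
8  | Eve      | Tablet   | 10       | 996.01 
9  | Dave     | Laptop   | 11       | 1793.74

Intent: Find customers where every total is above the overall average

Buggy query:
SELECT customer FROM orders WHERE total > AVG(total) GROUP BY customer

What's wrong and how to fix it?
Bug: WHERE evaluates per row before aggregation, so AVG() is unavailable

Fix: Compute the overall average in a scalar subquery and compare each group's MIN against it in HAVING

Corrected query:
SELECT customer FROM orders GROUP BY customer HAVING MIN(total) > (SELECT AVG(total) FROM orders)

Result:
customer
--------
Eve     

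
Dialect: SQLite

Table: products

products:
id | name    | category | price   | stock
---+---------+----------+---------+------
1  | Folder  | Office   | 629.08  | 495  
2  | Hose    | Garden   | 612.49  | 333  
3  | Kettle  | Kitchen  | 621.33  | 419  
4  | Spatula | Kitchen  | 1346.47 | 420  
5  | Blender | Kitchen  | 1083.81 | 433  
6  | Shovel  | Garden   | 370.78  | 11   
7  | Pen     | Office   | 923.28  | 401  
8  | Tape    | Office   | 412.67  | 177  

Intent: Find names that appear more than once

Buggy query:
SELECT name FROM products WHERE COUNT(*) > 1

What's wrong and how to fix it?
Bug: WHERE can't reference COUNT(*); aggregates are computed after WHERE

Fix: GROUP BY name, then filter groups with HAVING COUNT(*) > 1

Corrected query:
SELECT name FROM products GROUP BY name HAVING COUNT(*) > 1

Result:
(no rows)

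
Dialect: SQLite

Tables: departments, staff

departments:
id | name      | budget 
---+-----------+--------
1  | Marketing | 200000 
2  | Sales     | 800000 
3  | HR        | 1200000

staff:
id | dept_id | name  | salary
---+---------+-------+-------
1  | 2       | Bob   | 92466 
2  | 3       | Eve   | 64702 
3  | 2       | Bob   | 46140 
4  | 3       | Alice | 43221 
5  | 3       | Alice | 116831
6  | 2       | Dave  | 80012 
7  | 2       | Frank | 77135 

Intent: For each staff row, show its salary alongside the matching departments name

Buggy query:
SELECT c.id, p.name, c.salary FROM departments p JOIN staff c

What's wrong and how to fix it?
Bug: Missing join condition: each staff row is matched to all departments rows instead of just its own

Fix: Specify the join condition linking the foreign key to the parent id

Corrected query:
SELECT c.id, p.name, c.salary FROM departments p JOIN staff c ON c.dept_id = p.id

Result:
id | name  | salary
---+-------+-------
1  | Sales | 92466 
2  | HR    | 64702 
3  | Sales | 46140 
4  | HR    | 43221 
5  | HR    | 116831
6  | Sales | 80012 
7  | Sales | 77135 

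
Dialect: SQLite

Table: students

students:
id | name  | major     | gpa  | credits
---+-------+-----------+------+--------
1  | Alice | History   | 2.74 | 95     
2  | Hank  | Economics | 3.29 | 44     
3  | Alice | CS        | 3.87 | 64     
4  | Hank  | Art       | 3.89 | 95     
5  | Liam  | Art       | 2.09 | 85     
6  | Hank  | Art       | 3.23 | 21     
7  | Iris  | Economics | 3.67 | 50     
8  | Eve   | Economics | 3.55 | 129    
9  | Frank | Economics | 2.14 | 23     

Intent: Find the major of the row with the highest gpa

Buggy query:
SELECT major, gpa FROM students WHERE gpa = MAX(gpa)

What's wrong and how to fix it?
Bug: MAX(gpa) is an aggregate and cannot be used directly in WHERE

Fix: Use a subquery: WHERE gpa = (SELECT MAX(gpa) FROM students)

Corrected query:
SELECT major, gpa FROM students WHERE gpa = (SELECT MAX(gpa) FROM students)

Result:
major | gpa 
------+-----
Art   | 3.89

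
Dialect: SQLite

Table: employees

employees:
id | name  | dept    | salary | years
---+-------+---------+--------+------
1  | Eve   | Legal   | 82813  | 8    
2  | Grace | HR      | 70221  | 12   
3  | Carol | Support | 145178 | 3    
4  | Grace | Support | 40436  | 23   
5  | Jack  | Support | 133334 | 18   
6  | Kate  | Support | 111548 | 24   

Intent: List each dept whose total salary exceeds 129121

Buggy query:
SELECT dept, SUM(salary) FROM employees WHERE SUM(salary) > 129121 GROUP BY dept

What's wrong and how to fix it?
Bug: SUM(salary) is an aggregate, but WHERE filters rows before aggregation

Fix: Move the aggregate condition to a HAVING clause

Corrected query:
SELECT dept, SUM(salary) FROM employees GROUP BY dept HAVING SUM(salary) > 129121

Result:
dept    | SUM(salary)
--------+------------
Support | 430496     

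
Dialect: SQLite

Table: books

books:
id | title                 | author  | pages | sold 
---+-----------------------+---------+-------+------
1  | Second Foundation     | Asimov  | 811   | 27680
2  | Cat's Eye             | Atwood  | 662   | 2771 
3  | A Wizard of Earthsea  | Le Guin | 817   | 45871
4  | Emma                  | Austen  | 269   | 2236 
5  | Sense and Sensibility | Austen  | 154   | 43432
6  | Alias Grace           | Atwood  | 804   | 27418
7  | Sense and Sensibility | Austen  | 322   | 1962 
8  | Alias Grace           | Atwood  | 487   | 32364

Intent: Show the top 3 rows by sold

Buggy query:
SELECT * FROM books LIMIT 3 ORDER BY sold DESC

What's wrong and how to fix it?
Bug: ORDER BY cannot follow LIMIT; LIMIT is the final clause

Fix: Sort with ORDER BY, then apply LIMIT

Corrected query:
SELECT * FROM books ORDER BY sold DESC LIMIT 3

Result:
id | title                 | author  | pages | sold 
---+-----------------------+---------+-------+------
3  | A Wizard of Earthsea  | Le Guin | 817   | 45871
5  | Sense and Sensibility | Austen  | 154   | 43432
8  | Alias Grace           | Atwood  | 487   | 32364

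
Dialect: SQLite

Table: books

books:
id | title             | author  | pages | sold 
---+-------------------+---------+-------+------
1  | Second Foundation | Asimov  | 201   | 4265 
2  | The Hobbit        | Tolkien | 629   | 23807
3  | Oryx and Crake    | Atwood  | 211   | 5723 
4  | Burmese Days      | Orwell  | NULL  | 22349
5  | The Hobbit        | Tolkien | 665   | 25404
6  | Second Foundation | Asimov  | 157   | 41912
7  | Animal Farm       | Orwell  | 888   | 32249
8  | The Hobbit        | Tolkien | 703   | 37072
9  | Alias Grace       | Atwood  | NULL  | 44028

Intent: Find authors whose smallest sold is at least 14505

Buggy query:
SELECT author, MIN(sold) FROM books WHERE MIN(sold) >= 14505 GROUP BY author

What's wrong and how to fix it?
Bug: Aggregates like MIN are computed per group after WHERE runs

Fix: Replace WHERE with HAVING after the GROUP BY

Corrected query:
SELECT author, MIN(sold) FROM books GROUP BY author HAVING MIN(sold) >= 14505

Result:
author  | MIN(sold)
--------+----------
Orwell  | 22349    
Tolkien | 23807    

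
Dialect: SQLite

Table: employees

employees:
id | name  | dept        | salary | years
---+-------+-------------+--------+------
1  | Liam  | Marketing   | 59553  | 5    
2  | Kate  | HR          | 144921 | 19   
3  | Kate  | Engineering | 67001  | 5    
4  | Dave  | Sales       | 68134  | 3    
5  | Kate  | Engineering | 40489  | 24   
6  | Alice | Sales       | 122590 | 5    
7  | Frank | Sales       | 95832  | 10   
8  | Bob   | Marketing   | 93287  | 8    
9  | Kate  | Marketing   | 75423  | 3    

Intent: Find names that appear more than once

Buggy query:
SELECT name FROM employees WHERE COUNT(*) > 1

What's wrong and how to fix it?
Bug: WHERE can't reference COUNT(*); aggregates are computed after WHERE

Fix: Group first, then use HAVING for the count condition

Corrected query:
SELECT name FROM employees GROUP BY name HAVING COUNT(*) > 1

Result:
name
----
Kate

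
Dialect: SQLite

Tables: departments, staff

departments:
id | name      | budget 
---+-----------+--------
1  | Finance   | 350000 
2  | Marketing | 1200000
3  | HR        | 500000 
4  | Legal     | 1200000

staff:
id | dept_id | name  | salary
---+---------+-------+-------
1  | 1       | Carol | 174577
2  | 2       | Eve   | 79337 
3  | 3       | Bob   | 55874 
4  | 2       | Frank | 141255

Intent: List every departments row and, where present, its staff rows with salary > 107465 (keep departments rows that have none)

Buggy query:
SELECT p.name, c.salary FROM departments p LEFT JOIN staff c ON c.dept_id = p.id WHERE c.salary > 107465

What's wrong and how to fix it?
Bug: Filtering c.salary in WHERE discards the NULL rows produced by LEFT JOIN, turning it into an inner join

Fix: Put 'c.salary > 107465' in the JOIN's ON clause instead of WHERE

Corrected query:
SELECT p.name, c.salary FROM departments p LEFT JOIN staff c ON c.dept_id = p.id AND c.salary > 107465

Result:
name      | salary
----------+-------
Finance   | 174577
Marketing | 141255
HR        | NULL  
Legal     | NULL  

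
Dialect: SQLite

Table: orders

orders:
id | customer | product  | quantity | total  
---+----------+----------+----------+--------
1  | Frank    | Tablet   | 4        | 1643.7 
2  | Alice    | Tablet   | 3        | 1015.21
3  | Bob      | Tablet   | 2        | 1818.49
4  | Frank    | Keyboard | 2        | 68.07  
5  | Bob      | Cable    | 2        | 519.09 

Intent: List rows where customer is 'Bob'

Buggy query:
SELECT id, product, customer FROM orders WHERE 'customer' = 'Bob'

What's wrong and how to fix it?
Bug: 'customer' in single quotes is a string literal, not the column; the comparison is literal-vs-literal and never true

Fix: Reference the column as customer without single quotes

Corrected query:
SELECT id, product, customer FROM orders WHERE customer = 'Bob'

Result:
id | product | customer
---+---------+---------
3  | Tablet  | Bob     
5  | Cable   | Bob     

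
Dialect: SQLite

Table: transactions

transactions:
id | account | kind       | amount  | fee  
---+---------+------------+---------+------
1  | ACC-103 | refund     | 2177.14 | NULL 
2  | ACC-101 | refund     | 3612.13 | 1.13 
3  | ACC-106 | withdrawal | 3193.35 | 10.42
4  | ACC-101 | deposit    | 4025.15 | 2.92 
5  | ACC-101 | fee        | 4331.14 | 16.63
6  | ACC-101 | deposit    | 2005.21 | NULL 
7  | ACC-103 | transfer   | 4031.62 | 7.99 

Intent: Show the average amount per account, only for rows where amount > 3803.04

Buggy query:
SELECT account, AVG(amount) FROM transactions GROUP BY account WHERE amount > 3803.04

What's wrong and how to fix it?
Bug: Row-level WHERE must come before GROUP BY in the clause order

Fix: Move the WHERE clause before GROUP BY

Corrected query:
SELECT account, AVG(amount) FROM transactions WHERE amount > 3803.04 GROUP BY account

Result:
account | AVG(amount)
--------+------------
ACC-101 | 4178.145   
ACC-103 | 4031.62    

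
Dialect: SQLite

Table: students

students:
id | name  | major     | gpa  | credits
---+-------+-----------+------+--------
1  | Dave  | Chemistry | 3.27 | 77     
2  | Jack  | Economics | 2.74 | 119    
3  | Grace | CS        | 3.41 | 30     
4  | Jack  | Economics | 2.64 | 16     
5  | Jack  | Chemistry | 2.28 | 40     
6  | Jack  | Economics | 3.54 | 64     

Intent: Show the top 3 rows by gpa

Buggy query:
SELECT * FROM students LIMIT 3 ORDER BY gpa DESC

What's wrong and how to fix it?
Bug: ORDER BY cannot follow LIMIT; LIMIT is the final clause

Fix: Swap the clauses: ORDER BY first, then LIMIT

Corrected query:
SELECT * FROM students ORDER BY gpa DESC LIMIT 3

Result:
id | name  | major     | gpa  | credits
---+-------+-----------+------+--------
6  | Jack  | Economics | 3.54 | 64     
3  | Grace | CS        | 3.41 | 30     
1  | Dave  | Chemistry | 3.27 | 77     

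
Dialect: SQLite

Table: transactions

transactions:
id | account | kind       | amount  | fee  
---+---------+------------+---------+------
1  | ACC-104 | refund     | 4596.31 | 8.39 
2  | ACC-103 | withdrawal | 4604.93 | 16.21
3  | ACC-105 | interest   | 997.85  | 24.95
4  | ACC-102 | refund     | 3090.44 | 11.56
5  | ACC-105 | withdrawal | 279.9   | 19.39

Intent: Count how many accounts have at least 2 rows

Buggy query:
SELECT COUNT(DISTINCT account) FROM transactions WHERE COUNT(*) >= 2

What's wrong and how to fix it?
Bug: COUNT(*) cannot appear in WHERE; the per-group count doesn't exist yet

Fix: Use a subquery that GROUPs and filters with HAVING, then count its rows

Corrected query:
SELECT COUNT(*) FROM (SELECT account FROM transactions GROUP BY account HAVING COUNT(*) >= 2)

Result:
COUNT(*)
--------
1       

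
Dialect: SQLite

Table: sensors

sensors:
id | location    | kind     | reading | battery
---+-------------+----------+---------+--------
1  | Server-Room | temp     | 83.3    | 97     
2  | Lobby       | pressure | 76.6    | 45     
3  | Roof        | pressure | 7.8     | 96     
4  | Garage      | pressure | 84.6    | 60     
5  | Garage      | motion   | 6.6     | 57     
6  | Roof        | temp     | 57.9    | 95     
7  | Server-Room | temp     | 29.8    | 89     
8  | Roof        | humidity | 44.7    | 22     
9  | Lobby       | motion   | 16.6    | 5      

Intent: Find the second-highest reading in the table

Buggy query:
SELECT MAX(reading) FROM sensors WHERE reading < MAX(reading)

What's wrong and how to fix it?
Bug: The inner MAX is an aggregate inside WHERE, which is not allowed

Fix: Compute the overall MAX in a subquery, then take MAX of rows below it

Corrected query:
SELECT MAX(reading) FROM sensors WHERE reading < (SELECT MAX(reading) FROM sensors)

Result:
MAX(reading)
------------
83.3        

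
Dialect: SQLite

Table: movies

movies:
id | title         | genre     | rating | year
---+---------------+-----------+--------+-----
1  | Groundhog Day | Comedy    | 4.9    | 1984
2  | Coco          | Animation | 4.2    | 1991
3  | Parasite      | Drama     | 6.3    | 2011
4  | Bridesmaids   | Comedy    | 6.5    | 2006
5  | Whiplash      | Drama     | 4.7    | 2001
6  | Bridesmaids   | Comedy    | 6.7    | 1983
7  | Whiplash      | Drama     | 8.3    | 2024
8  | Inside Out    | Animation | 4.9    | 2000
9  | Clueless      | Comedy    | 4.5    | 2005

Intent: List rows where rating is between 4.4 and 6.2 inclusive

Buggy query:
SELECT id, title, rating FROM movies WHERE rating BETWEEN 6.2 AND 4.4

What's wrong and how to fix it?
Bug: BETWEEN expects the lower bound first; with 6.2 AND 4.4 the range is empty

Fix: Write BETWEEN 4.4 AND 6.2

Corrected query:
SELECT id, title, rating FROM movies WHERE rating BETWEEN 4.4 AND 6.2

Result:
id | title         | rating
---+---------------+-------
1  | Groundhog Day | 4.9   
5  | Whiplash      | 4.7   
8  | Inside Out    | 4.9   
9  | Clueless      | 4.5   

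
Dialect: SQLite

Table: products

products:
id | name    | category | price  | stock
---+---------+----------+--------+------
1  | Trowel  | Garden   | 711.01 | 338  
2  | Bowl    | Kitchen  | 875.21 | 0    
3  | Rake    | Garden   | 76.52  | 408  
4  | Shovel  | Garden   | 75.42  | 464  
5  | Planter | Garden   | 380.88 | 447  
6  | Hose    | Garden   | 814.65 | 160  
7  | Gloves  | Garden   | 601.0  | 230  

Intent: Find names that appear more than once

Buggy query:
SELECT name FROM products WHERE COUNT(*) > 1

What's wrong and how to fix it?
Bug: COUNT(*) is an aggregate and cannot be used in WHERE

Fix: Group first, then use HAVING for the count condition

Corrected query:
SELECT name FROM products GROUP BY name HAVING COUNT(*) > 1

Result:
(no rows)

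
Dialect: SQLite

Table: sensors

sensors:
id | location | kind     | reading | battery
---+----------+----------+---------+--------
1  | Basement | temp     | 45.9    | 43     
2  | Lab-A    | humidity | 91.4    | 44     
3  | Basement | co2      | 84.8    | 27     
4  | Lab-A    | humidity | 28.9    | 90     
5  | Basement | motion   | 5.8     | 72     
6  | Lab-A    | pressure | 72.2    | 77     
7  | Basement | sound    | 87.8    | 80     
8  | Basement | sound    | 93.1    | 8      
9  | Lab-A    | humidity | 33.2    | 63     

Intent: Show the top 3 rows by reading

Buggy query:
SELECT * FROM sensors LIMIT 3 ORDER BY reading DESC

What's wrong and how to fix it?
Bug: ORDER BY cannot follow LIMIT; LIMIT is the final clause

Fix: Sort with ORDER BY, then apply LIMIT

Corrected query:
SELECT * FROM sensors ORDER BY reading DESC LIMIT 3

Result:
id | location | kind     | reading | battery
---+----------+----------+---------+--------
8  | Basement | sound    | 93.1    | 8      
2  | Lab-A    | humidity | 91.4    | 44     
7  | Basement | sound    | 87.8    | 80     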